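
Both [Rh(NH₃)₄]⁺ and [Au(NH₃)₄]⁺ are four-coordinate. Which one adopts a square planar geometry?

For [Rh(NH₃)₄]⁺: Ligand charges: ammonia is neutral. With an overall charge of +1 the rhodium centre must be in the +1 oxidation state. Rh sits in group 9, so the d-electron count is 9 − 1 = 8. A 4d d⁸ ion has a large crystal-field splitting; square planar leaves the high-energy d_{x²−y²} orbital empty and maximises CFSE. → square planar.
For [Au(NH₃)₄]⁺: Summing ligand charges against the +1 overall charge gives an oxidation state of +1 for gold. Group 11 minus oxidation state 1 gives a d¹⁰ configuration. A d¹⁰ ion has no crystal-field stabilisation preference between square planar and tetrahedral, so four ligands adopt the sterically favoured tetrahedral geometry. → tetrahedral.

[Rh(NH₃)₄]⁺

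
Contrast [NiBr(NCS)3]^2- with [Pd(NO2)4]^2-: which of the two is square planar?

For [NiBr(NCS)3]^2-: Ligand charges: each bromide is −1; each isothiocyanate is −1. With an overall charge of −2 the nickel centre must be in the +2 oxidation state. Ni sits in group 10, so the d-electron count is 10 − 2 = 8. Bromide and isothiocyanate are weak-field ligands. With weak-field ligands the CFSE gain from square planar is small, so a 3d d⁸ ion takes the sterically preferred tetrahedral geometry. → tetrahedral.
For [Pd(NO2)4]^2-: Each nitro (N-bound nitrite) is −1; balancing the −2 overall charge requires Pd(II). Palladium is a group-10 element; Pd(II) is therefore d⁸. A 4d d⁸ ion has a large crystal-field splitting; square planar leaves the high-energy d_{x²−y²} orbital empty and maximises CFSE. → square planar.

[Pd(NO2)4]^2-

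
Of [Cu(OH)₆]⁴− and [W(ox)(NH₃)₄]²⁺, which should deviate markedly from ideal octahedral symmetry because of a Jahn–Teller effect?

[Cu(OH)₆]⁴−: Summing ligand charges against the −4 overall charge gives an oxidation state of +2 for copper. Group 11 minus oxidation state 2 gives a d⁹ configuration. The t₂g⁶e_g³ configuration has an unevenly filled e_g set; the Jahn–Teller theorem predicts a tetragonal distortion (typically axial elongation) to lift the degeneracy.
[W(ox)(NH₃)₄]²⁺: Ligand charges: each oxalate is −2; ammonia is neutral. With an overall charge of +2 the tungsten centre must be in the +4 oxidation state. W sits in group 6, so the d-electron count is 6 − 4 = 2. The d² configuration leaves the e_g set evenly filled (or empty) — no strong Jahn–Teller driving force.

[Cu(OH)₆]⁴−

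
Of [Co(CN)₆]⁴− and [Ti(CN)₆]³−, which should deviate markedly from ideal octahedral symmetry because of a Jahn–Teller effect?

[Co(CN)₆]⁴−: Ligand charges: each cyanide is −1. With an overall charge of −4 the cobalt centre must be in the +2 oxidation state. Co sits in group 9, so the d-electron count is 9 − 2 = 7. Cyanide is a strong-field ligand (high in the spectrochemical series) for a first-row metal, so the complex is low-spin. The t₂g⁶e_g¹ (low-spin) configuration has an unevenly filled e_g set; the Jahn–Teller theorem predicts a tetragonal distortion (typically axial elongation) to lift the degeneracy.
[Ti(CN)₆]³−: Each cyanide is −1; balancing the −3 overall charge requires Ti(III). Ti sits in group 4, so the d-electron count is 4 − 3 = 1. The d¹ configuration leaves the e_g set evenly filled (or empty) — no strong Jahn–Teller driving force.

[Co(CN)₆]⁴−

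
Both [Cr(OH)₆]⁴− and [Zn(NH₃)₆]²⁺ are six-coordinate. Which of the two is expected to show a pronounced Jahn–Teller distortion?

[Cr(OH)₆]⁴−

[Cr(OH)₆]⁴−: Ligand charges: each hydroxide is −1. With an overall charge of −4 the chromium centre must be in the +2 oxidation state. Chromium is a group-6 element; Cr(II) is therefore d⁴. Hydroxide is a weak-field ligand for a first-row metal, so the complex is high-spin. The t₂g³e_g¹ (high-spin) configuration has an unevenly filled e_g set; the Jahn–Teller theorem predicts a tetragonal distortion (typically axial elongation) to lift the degeneracy.
[Zn(NH₃)₆]²⁺: Summing ligand charges against the +2 overall charge gives an oxidation state of +2 for zinc. Zn sits in group 12, so the d-electron count is 12 − 2 = 10. The d¹⁰ configuration leaves the e_g set evenly filled (or empty) — no strong Jahn–Teller driving force.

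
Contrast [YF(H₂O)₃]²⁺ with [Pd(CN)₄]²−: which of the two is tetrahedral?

For [YF(H₂O)₃]²⁺: Summing ligand charges against the +2 overall charge gives an oxidation state of +3 for yttrium. Y sits in group 3, so the d-electron count is 3 − 3 = 0. A d⁰ ion has no crystal-field stabilisation preference between square planar and tetrahedral, so four ligands adopt the sterically favoured tetrahedral geometry. → tetrahedral.
For [Pd(CN)₄]²−: Each cyanide is −1; balancing the −2 overall charge requires Pd(II). Group 10 minus oxidation state 2 gives a d⁸ configuration. A 4d d⁸ ion has a large crystal-field splitting; square planar leaves the high-energy d_{x²−y²} orbital empty and maximises CFSE. → square planar.

[YF(H₂O)₃]²⁺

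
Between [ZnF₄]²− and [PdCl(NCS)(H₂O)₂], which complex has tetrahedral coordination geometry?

[ZnF₄]²−

For [ZnF₄]²−: Summing ligand charges against the −2 overall charge gives an oxidation state of +2 for zinc. Zinc is a group-12 element; Zn(II) is therefore d¹⁰. A d¹⁰ ion has no crystal-field stabilisation preference between square planar and tetrahedral, so four ligands adopt the sterically favoured tetrahedral geometry. → tetrahedral.
For [PdCl(NCS)(H₂O)₂]: Ligand charges: each chloride is −1; each isothiocyanate is −1; water is neutral. With an overall charge of 0 the palladium centre must be in the +2 oxidation state. Palladium is a group-10 element; Pd(II) is therefore d⁸. A 4d d⁸ ion has a large crystal-field splitting; square planar leaves the high-energy d_{x²−y²} orbital empty and maximises CFSE. → square planar.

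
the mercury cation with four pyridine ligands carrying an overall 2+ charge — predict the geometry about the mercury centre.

tetrahedral

Ligand charges: pyridine is neutral. With an overall charge of +2 the mercury centre must be in the +2 oxidation state.
Mercury is a group-12 element; Hg(II) is therefore d¹⁰.
Coordination number: 4.
A d¹⁰ ion has no crystal-field stabilisation preference between square planar and tetrahedral, so four ligands adopt the sterically favoured tetrahedral geometry.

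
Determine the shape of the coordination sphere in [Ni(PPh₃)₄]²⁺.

Ligand charges: triphenylphosphine is neutral. With an overall charge of +2 the nickel centre must be in the +2 oxidation state.
Nickel is a group-10 element; Ni(II) is therefore d⁸.
Coordination number: 4.
Triphenylphosphine is a strong-field ligand (high in the spectrochemical series).
A 3d d⁸ ion with strong-field ligands gains enough CFSE to favour square planar over tetrahedral.

square planar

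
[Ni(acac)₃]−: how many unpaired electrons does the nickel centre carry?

Ligand charges: each acetylacetonate is −1. With an overall charge of −1 the nickel centre must be in the +2 oxidation state.
Group 10 minus oxidation state 2 gives a d⁸ configuration.
Counting donor atoms: 3×acetylacetonate (bidentate) → 6 donors. Coordination number = 6.
In an octahedral field the d⁸ configuration is t₂g⁶e_g² (only one arrangement possible), giving 2 unpaired electrons.

2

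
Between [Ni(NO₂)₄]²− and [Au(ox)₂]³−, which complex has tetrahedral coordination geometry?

For [Ni(NO₂)₄]²−: Each nitro (N-bound nitrite) is −1; balancing the −2 overall charge requires Ni(II). Ni sits in group 10, so the d-electron count is 10 − 2 = 8. Nitro (N-bound nitrite) is a strong-field ligand (high in the spectrochemical series). A 3d d⁸ ion with strong-field ligands gains enough CFSE to favour square planar over tetrahedral. → square planar.
For [Au(ox)₂]³−: Summing ligand charges against the −3 overall charge gives an oxidation state of +1 for gold. Group 11 minus oxidation state 1 gives a d¹⁰ configuration. A d¹⁰ ion has no crystal-field stabilisation preference between square planar and tetrahedral, so four ligands adopt the sterically favoured tetrahedral geometry. → tetrahedral.

[Au(ox)₂]³−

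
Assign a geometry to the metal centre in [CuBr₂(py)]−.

Ligand charges: each bromide is −1; pyridine is neutral. With an overall charge of −1 the copper centre must be in the +1 oxidation state.
Copper is a group-11 element; Cu(I) is therefore d¹⁰.
Coordination number: 3.
Three ligands around a d¹⁰ centre minimise repulsion in a trigonal-planar arrangement.

trigonal planar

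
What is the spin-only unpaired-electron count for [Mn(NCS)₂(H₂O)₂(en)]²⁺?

Summing ligand charges against the +2 overall charge gives an oxidation state of +4 for manganese.
Manganese is a group-7 element; Mn(IV) is therefore d³.
Counting donor atoms: 2×isothiocyanate (monodentate) → 2 donors; 2×water (monodentate) → 2 donors; 1×ethylenediamine (bidentate) → 2 donors. Coordination number = 6.
In an octahedral field the d³ configuration is t₂g³e_g⁰ (only one arrangement possible), giving 3 unpaired electrons.

3 unpaired electrons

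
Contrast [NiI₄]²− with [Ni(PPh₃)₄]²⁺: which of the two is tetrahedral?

For [NiI₄]²−: Summing ligand charges against the −2 overall charge gives an oxidation state of +2 for nickel. Nickel is a group-10 element; Ni(II) is therefore d⁸. Iodide is a weak-field ligand. With weak-field ligands the CFSE gain from square planar is small, so a 3d d⁸ ion takes the sterically preferred tetrahedral geometry. → tetrahedral.
For [Ni(PPh₃)₄]²⁺: Summing ligand charges against the +2 overall charge gives an oxidation state of +2 for nickel. Ni sits in group 10, so the d-electron count is 10 − 2 = 8. Triphenylphosphine is a strong-field ligand (high in the spectrochemical series). A 3d d⁸ ion with strong-field ligands gains enough CFSE to favour square planar over tetrahedral. → square planar.

[NiI₄]²−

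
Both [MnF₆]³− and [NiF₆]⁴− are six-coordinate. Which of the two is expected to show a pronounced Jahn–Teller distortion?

[MnF₆]³−

[MnF₆]³−: Summing ligand charges against the −3 overall charge gives an oxidation state of +3 for manganese. Mn sits in group 7, so the d-electron count is 7 − 3 = 4. Fluoride is a weak-field ligand for a first-row metal, so the complex is high-spin. The t₂g³e_g¹ (high-spin) configuration has an unevenly filled e_g set; the Jahn–Teller theorem predicts a tetragonal distortion (typically axial elongation) to lift the degeneracy.
[NiF₆]⁴−: Each fluoride is −1; balancing the −4 overall charge requires Ni(II). Nickel is a group-10 element; Ni(II) is therefore d⁸. The d⁸ configuration leaves the e_g set evenly filled (or empty) — no strong Jahn–Teller driving force.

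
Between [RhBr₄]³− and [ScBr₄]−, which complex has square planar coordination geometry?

[RhBr₄]³−

For [RhBr₄]³−: Each bromide is −1; balancing the −3 overall charge requires Rh(I). Group 9 minus oxidation state 1 gives a d⁸ configuration. A 4d d⁸ ion has a large crystal-field splitting; square planar leaves the high-energy d_{x²−y²} orbital empty and maximises CFSE. → square planar.
For [ScBr₄]−: Each bromide is −1; balancing the −1 overall charge requires Sc(III). Group 3 minus oxidation state 3 gives a d⁰ configuration. A d⁰ ion has no crystal-field stabilisation preference between square planar and tetrahedral, so four ligands adopt the sterically favoured tetrahedral geometry. → tetrahedral.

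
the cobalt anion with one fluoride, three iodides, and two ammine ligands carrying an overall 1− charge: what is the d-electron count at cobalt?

Ligand charges: each fluoride is −1; each iodide is −1; ammonia is neutral. With an overall charge of −1 the cobalt centre must be in the +3 oxidation state.
Cobalt is a group-9 element; Co(III) is therefore d⁶.

d6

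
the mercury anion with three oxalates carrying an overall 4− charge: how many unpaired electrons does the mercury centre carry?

0

Summing ligand charges against the −4 overall charge gives an oxidation state of +2 for mercury.
Group 12 minus oxidation state 2 gives a d¹⁰ configuration.
Counting donor atoms: 3×oxalate (bidentate) → 6 donors. Coordination number = 6.
In an octahedral field the d¹⁰ configuration is t₂g⁶e_g⁴, giving 0 unpaired electrons.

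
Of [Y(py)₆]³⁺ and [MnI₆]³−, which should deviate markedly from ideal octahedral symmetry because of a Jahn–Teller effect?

[MnI₆]³−

[Y(py)₆]³⁺: Ligand charges: pyridine is neutral. With an overall charge of +3 the yttrium centre must be in the +3 oxidation state. Yttrium is a group-3 element; Y(III) is therefore d⁰. The d⁰ configuration leaves the e_g set evenly filled (or empty) — no strong Jahn–Teller driving force.
[MnI₆]³−: Summing ligand charges against the −3 overall charge gives an oxidation state of +3 for manganese. Mn sits in group 7, so the d-electron count is 7 − 3 = 4. Iodide is a weak-field ligand for a first-row metal, so the complex is high-spin. The t₂g³e_g¹ (high-spin) configuration has an unevenly filled e_g set; the Jahn–Teller theorem predicts a tetragonal distortion (typically axial elongation) to lift the degeneracy.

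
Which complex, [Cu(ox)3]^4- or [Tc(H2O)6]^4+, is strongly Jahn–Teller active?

[Cu(ox)3]^4-: Summing ligand charges against the −4 overall charge gives an oxidation state of +2 for copper. Copper is a group-11 element; Cu(II) is therefore d⁹. The t₂g⁶e_g³ configuration has an unevenly filled e_g set; the Jahn–Teller theorem predicts a tetragonal distortion (typically axial elongation) to lift the degeneracy.
[Tc(H2O)6]^4+: Ligand charges: water is neutral. With an overall charge of +4 the technetium centre must be in the +4 oxidation state. Technetium is a group-7 element; Tc(IV) is therefore d³. The d³ configuration leaves the e_g set evenly filled (or empty) — no strong Jahn–Teller driving force.

[Cu(ox)3]^4-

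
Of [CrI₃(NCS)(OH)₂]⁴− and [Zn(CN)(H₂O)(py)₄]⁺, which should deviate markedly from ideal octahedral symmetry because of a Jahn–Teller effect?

[CrI₃(NCS)(OH)₂]⁴−

[CrI₃(NCS)(OH)₂]⁴−: Each iodide is −1; each isothiocyanate is −1; each hydroxide is −1; balancing the −4 overall charge requires Cr(II). Chromium is a group-6 element; Cr(II) is therefore d⁴. Hydroxide, iodide, and isothiocyanate are weak-field ligands for a first-row metal, so the complex is high-spin. The t₂g³e_g¹ (high-spin) configuration has an unevenly filled e_g set; the Jahn–Teller theorem predicts a tetragonal distortion (typically axial elongation) to lift the degeneracy.
[Zn(CN)(H₂O)(py)₄]⁺: Ligand charges: each cyanide is −1; water is neutral; pyridine is neutral. With an overall charge of +1 the zinc centre must be in the +2 oxidation state. Group 12 minus oxidation state 2 gives a d¹⁰ configuration. The d¹⁰ configuration leaves the e_g set evenly filled (or empty) — no strong Jahn–Teller driving force.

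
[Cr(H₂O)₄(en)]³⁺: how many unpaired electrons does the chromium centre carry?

Ligand charges: water is neutral; ethylenediamine is neutral. With an overall charge of +3 the chromium centre must be in the +3 oxidation state.
Cr sits in group 6, so the d-electron count is 6 − 3 = 3.
Counting donor atoms: 4×water (monodentate) → 4 donors; 1×ethylenediamine (bidentate) → 2 donors. Coordination number = 6.
In an octahedral field the d³ configuration is t₂g³e_g⁰ (only one arrangement possible), giving 3 unpaired electrons.

3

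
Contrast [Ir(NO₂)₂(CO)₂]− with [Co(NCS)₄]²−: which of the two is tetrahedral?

[Co(NCS)₄]²−

For [Ir(NO₂)₂(CO)₂]−: Each nitro (N-bound nitrite) is −1; carbonyl is neutral; balancing the −1 overall charge requires Ir(I). Group 9 minus oxidation state 1 gives a d⁸ configuration. A 5d d⁸ ion has a large crystal-field splitting; square planar leaves the high-energy d_{x²−y²} orbital empty and maximises CFSE. → square planar.
For [Co(NCS)₄]²−: Each isothiocyanate is −1; balancing the −2 overall charge requires Co(II). Cobalt is a group-9 element; Co(II) is therefore d⁷. For a high-spin 3d d⁷ ion with weak-field ligands the small Δₜ gives little square-planar CFSE advantage, so four ligands adopt the sterically favoured tetrahedral geometry. → tetrahedral.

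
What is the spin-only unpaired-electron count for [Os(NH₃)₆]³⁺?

1 unpaired electron

Ligand charges: ammonia is neutral. With an overall charge of +3 the osmium centre must be in the +3 oxidation state.
Osmium is a group-8 element; Os(III) is therefore d⁵.
The spin state decides the count: a 5d ion has a large Δₒ and is invariably low-spin.
An octahedral low-spin d⁵ ion is t₂g⁵e_g⁰, giving 1 unpaired electron.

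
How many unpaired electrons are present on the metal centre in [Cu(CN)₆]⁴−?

Ligand charges: each cyanide is −1. With an overall charge of −4 the copper centre must be in the +2 oxidation state.
Cu sits in group 11, so the d-electron count is 11 − 2 = 9.
In an octahedral field the d⁹ configuration is t₂g⁶e_g³ (only one arrangement possible), giving 1 unpaired electron.

1 unpaired electron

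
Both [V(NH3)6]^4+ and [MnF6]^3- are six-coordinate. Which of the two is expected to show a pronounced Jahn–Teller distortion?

[V(NH3)6]^4+: Ammonia is neutral; balancing the +4 overall charge requires V(IV). Group 5 minus oxidation state 4 gives a d¹ configuration. The d¹ configuration leaves the e_g set evenly filled (or empty) — no strong Jahn–Teller driving force.
[MnF6]^3-: Each fluoride is −1; balancing the −3 overall charge requires Mn(III). Group 7 minus oxidation state 3 gives a d⁴ configuration. Fluoride is a weak-field ligand for a first-row metal, so the complex is high-spin. The t₂g³e_g¹ (high-spin) configuration has an unevenly filled e_g set; the Jahn–Teller theorem predicts a tetragonal distortion (typically axial elongation) to lift the degeneracy.

[MnF6]^3-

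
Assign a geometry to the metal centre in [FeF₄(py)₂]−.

Each fluoride is −1; pyridine is neutral; balancing the −1 overall charge requires Fe(III).
Fe sits in group 8, so the d-electron count is 8 − 3 = 5.
Coordination number: 6.
Six donors around a single metal centre give an octahedral coordination sphere.

octahedral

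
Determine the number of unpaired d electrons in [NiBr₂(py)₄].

Summing ligand charges against the 0 overall charge gives an oxidation state of +2 for nickel.
Nickel is a group-10 element; Ni(II) is therefore d⁸.
In an octahedral field the d⁸ configuration is t₂g⁶e_g² (only one arrangement possible), giving 2 unpaired electrons.

2 unpaired electrons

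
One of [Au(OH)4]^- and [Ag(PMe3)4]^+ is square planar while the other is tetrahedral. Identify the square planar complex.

For [Au(OH)4]^-: Ligand charges: each hydroxide is −1. With an overall charge of −1 the gold centre must be in the +3 oxidation state. Gold is a group-11 element; Au(III) is therefore d⁸. A 5d d⁸ ion has a large crystal-field splitting; square planar leaves the high-energy d_{x²−y²} orbital empty and maximises CFSE. → square planar.
For [Ag(PMe3)4]^+: Summing ligand charges against the +1 overall charge gives an oxidation state of +1 for silver. Silver is a group-11 element; Ag(I) is therefore d¹⁰. A d¹⁰ ion has no crystal-field stabilisation preference between square planar and tetrahedral, so four ligands adopt the sterically favoured tetrahedral geometry. → tetrahedral.

[Au(OH)4]^-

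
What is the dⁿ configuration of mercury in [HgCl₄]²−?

d¹⁰

Each chloride is −1; balancing the −2 overall charge requires Hg(II).
Group 12 minus oxidation state 2 gives a d¹⁰ configuration.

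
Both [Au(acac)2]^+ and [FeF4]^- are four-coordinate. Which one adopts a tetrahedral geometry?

For [Au(acac)2]^+: Ligand charges: each acetylacetonate is −1. With an overall charge of +1 the gold centre must be in the +3 oxidation state. Au sits in group 11, so the d-electron count is 11 − 3 = 8. A 5d d⁸ ion has a large crystal-field splitting; square planar leaves the high-energy d_{x²−y²} orbital empty and maximises CFSE. → square planar.
For [FeF4]^-: Summing ligand charges against the −1 overall charge gives an oxidation state of +3 for iron. Fe sits in group 8, so the d-electron count is 8 − 3 = 5. A high-spin d⁵ ion has zero CFSE in either geometry, so four ligands adopt the sterically favoured tetrahedral geometry. → tetrahedral.

[FeF4]^-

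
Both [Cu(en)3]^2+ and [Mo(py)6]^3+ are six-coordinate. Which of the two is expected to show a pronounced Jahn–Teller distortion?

[Cu(en)3]^2+: Ethylenediamine is neutral; balancing the +2 overall charge requires Cu(II). Group 11 minus oxidation state 2 gives a d⁹ configuration. The t₂g⁶e_g³ configuration has an unevenly filled e_g set; the Jahn–Teller theorem predicts a tetragonal distortion (typically axial elongation) to lift the degeneracy.
[Mo(py)6]^3+: Summing ligand charges against the +3 overall charge gives an oxidation state of +3 for molybdenum. Mo sits in group 6, so the d-electron count is 6 − 3 = 3. The d³ configuration leaves the e_g set evenly filled (or empty) — no strong Jahn–Teller driving force.

[Cu(en)3]^2+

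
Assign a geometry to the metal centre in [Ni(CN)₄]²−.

square planar

Ligand charges: each cyanide is −1. With an overall charge of −2 the nickel centre must be in the +2 oxidation state.
Ni sits in group 10, so the d-electron count is 10 − 2 = 8.
With 4 monodentate ligands the coordination number is 4.
Cyanide is a strong-field ligand (high in the spectrochemical series).
A 3d d⁸ ion with strong-field ligands gains enough CFSE to favour square planar over tetrahedral.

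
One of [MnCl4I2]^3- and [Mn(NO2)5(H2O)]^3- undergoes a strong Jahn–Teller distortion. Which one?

[MnCl4I2]^3-: Ligand charges: each chloride is −1; each iodide is −1. With an overall charge of −3 the manganese centre must be in the +3 oxidation state. Group 7 minus oxidation state 3 gives a d⁴ configuration. Chloride and iodide are weak-field ligands for a first-row metal, so the complex is high-spin. The t₂g³e_g¹ (high-spin) configuration has an unevenly filled e_g set; the Jahn–Teller theorem predicts a tetragonal distortion (typically axial elongation) to lift the degeneracy.
[Mn(NO2)5(H2O)]^3-: Ligand charges: each nitro (N-bound nitrite) is −1; water is neutral. With an overall charge of −3 the manganese centre must be in the +2 oxidation state. Manganese is a group-7 element; Mn(II) is therefore d⁵. Nitro (N-bound nitrite) is a strong-field ligand (high in the spectrochemical series) for a first-row metal, so the complex is low-spin. The d⁵ configuration leaves the e_g set evenly filled (or empty) — no strong Jahn–Teller driving force.

[MnCl4I2]^3-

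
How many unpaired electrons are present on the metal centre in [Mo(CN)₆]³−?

3

Ligand charges: each cyanide is −1. With an overall charge of −3 the molybdenum centre must be in the +3 oxidation state.
Group 6 minus oxidation state 3 gives a d³ configuration.
In an octahedral field the d³ configuration is t₂g³e_g⁰ (only one arrangement possible), giving 3 unpaired electrons.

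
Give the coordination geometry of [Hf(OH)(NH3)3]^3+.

Summing ligand charges against the +3 overall charge gives an oxidation state of +4 for hafnium.
Group 4 minus oxidation state 4 gives a d⁰ configuration.
With 4 monodentate ligands the coordination number is 4.
A d⁰ ion has no crystal-field stabilisation preference between square planar and tetrahedral, so four ligands adopt the sterically favoured tetrahedral geometry.

tetrahedral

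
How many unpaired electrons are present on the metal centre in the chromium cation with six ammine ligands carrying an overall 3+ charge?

3

Ligand charges: ammonia is neutral. With an overall charge of +3 the chromium centre must be in the +3 oxidation state.
Cr sits in group 6, so the d-electron count is 6 − 3 = 3.
In an octahedral field the d³ configuration is t₂g³e_g⁰ (only one arrangement possible), giving 3 unpaired electrons.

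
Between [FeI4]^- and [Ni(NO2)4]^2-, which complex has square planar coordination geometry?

[Ni(NO2)4]^2-

For [FeI4]^-: Ligand charges: each iodide is −1. With an overall charge of −1 the iron centre must be in the +3 oxidation state. Iron is a group-8 element; Fe(III) is therefore d⁵. A high-spin d⁵ ion has zero CFSE in either geometry, so four ligands adopt the sterically favoured tetrahedral geometry. → tetrahedral.
For [Ni(NO2)4]^2-: Each nitro (N-bound nitrite) is −1; balancing the −2 overall charge requires Ni(II). Group 10 minus oxidation state 2 gives a d⁸ configuration. Nitro (N-bound nitrite) is a strong-field ligand (high in the spectrochemical series). A 3d d⁸ ion with strong-field ligands gains enough CFSE to favour square planar over tetrahedral. → square planar.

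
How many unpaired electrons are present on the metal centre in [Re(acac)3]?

Summing ligand charges against the 0 overall charge gives an oxidation state of +3 for rhenium.
Re sits in group 7, so the d-electron count is 7 − 3 = 4.
Counting donor atoms: 3×acetylacetonate (bidentate) → 6 donors. Coordination number = 6.
The spin state decides the count: a 5d ion has a large Δₒ and is invariably low-spin.
An octahedral low-spin d⁴ ion is t₂g⁴e_g⁰, giving 2 unpaired electrons.

2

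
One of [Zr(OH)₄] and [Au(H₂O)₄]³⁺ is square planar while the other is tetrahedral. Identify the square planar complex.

For [Zr(OH)₄]: Ligand charges: each hydroxide is −1. With an overall charge of 0 the zirconium centre must be in the +4 oxidation state. Zirconium is a group-4 element; Zr(IV) is therefore d⁰. A d⁰ ion has no crystal-field stabilisation preference between square planar and tetrahedral, so four ligands adopt the sterically favoured tetrahedral geometry. → tetrahedral.
For [Au(H₂O)₄]³⁺: Ligand charges: water is neutral. With an overall charge of +3 the gold centre must be in the +3 oxidation state. Gold is a group-11 element; Au(III) is therefore d⁸. A 5d d⁸ ion has a large crystal-field splitting; square planar leaves the high-energy d_{x²−y²} orbital empty and maximises CFSE. → square planar.

[Au(H₂O)₄]³⁺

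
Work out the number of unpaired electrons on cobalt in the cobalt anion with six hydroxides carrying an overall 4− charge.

3 unpaired electrons

Ligand charges: each hydroxide is −1. With an overall charge of −4 the cobalt centre must be in the +2 oxidation state.
Cobalt is a group-9 element; Co(II) is therefore d⁷.
The spin state decides the count: Hydroxide is a weak-field ligand for a first-row metal, so the complex is high-spin.
An octahedral high-spin d⁷ ion is t₂g⁵e_g², giving 3 unpaired electrons.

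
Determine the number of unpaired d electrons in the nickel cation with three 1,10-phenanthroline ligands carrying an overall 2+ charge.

2

Ligand charges: 1,10-phenanthroline is neutral. With an overall charge of +2 the nickel centre must be in the +2 oxidation state.
Nickel is a group-10 element; Ni(II) is therefore d⁸.
Counting donor atoms: 3×1,10-phenanthroline (bidentate) → 6 donors. Coordination number = 6.
In an octahedral field the d⁸ configuration is t₂g⁶e_g² (only one arrangement possible), giving 2 unpaired electrons.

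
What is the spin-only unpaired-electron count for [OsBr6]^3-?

1 unpaired electron

Ligand charges: each bromide is −1. With an overall charge of −3 the osmium centre must be in the +3 oxidation state.
Group 8 minus oxidation state 3 gives a d⁵ configuration.
The spin state decides the count: a 5d ion has a large Δₒ and is invariably low-spin.
An octahedral low-spin d⁵ ion is t₂g⁵e_g⁰, giving 1 unpaired electron.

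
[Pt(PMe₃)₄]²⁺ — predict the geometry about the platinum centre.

square planar

Summing ligand charges against the +2 overall charge gives an oxidation state of +2 for platinum.
Group 10 minus oxidation state 2 gives a d⁸ configuration.
With 4 monodentate ligands the coordination number is 4.
A 5d d⁸ ion has a large crystal-field splitting; square planar leaves the high-energy d_{x²−y²} orbital empty and maximises CFSE.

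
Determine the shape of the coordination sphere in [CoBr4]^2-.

tetrahedral

Each bromide is −1; balancing the −2 overall charge requires Co(II).
Group 9 minus oxidation state 2 gives a d⁷ configuration.
With 4 monodentate ligands the coordination number is 4.
Bromide is a weak-field ligand.
For a high-spin 3d d⁷ ion with weak-field ligands the small Δₜ gives little square-planar CFSE advantage, so four ligands adopt the sterically favoured tetrahedral geometry.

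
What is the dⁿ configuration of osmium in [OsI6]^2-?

d4

Summing ligand charges against the −2 overall charge gives an oxidation state of +4 for osmium.
Os sits in group 8, so the d-electron count is 8 − 4 = 4.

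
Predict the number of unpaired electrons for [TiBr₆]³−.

1 unpaired electron

Ligand charges: each bromide is −1. With an overall charge of −3 the titanium centre must be in the +3 oxidation state.
Titanium is a group-4 element; Ti(III) is therefore d¹.
In an octahedral field the d¹ configuration is t₂g¹e_g⁰ (only one arrangement possible), giving 1 unpaired electron.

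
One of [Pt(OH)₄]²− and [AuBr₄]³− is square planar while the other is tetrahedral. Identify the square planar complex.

[Pt(OH)₄]²−

For [Pt(OH)₄]²−: Summing ligand charges against the −2 overall charge gives an oxidation state of +2 for platinum. Group 10 minus oxidation state 2 gives a d⁸ configuration. A 5d d⁸ ion has a large crystal-field splitting; square planar leaves the high-energy d_{x²−y²} orbital empty and maximises CFSE. → square planar.
For [AuBr₄]³−: Ligand charges: each bromide is −1. With an overall charge of −3 the gold centre must be in the +1 oxidation state. Group 11 minus oxidation state 1 gives a d¹⁰ configuration. A d¹⁰ ion has no crystal-field stabilisation preference between square planar and tetrahedral, so four ligands adopt the sterically favoured tetrahedral geometry. → tetrahedral.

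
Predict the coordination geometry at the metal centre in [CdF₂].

Ligand charges: each fluoride is −1. With an overall charge of 0 the cadmium centre must be in the +2 oxidation state.
Group 12 minus oxidation state 2 gives a d¹⁰ configuration.
With 2 monodentate ligands the coordination number is 2.
A d¹⁰ ion with only two ligands adopts a linear arrangement (sp hybridisation; no CFSE preference).

linear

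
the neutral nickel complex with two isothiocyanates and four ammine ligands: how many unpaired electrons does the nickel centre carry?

2 unpaired electrons

Ligand charges: each isothiocyanate is −1; ammonia is neutral. With an overall charge of 0 the nickel centre must be in the +2 oxidation state.
Group 10 minus oxidation state 2 gives a d⁸ configuration.
In an octahedral field the d⁸ configuration is t₂g⁶e_g² (only one arrangement possible), giving 2 unpaired electrons.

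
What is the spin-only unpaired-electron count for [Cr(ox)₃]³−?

Summing ligand charges against the −3 overall charge gives an oxidation state of +3 for chromium.
Cr sits in group 6, so the d-electron count is 6 − 3 = 3.
Counting donor atoms: 3×oxalate (bidentate) → 6 donors. Coordination number = 6.
In an octahedral field the d³ configuration is t₂g³e_g⁰ (only one arrangement possible), giving 3 unpaired electrons.

3 unpaired electrons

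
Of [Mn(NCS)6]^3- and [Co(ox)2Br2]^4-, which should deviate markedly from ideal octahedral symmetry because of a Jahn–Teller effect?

[Mn(NCS)6]^3-: Each isothiocyanate is −1; balancing the −3 overall charge requires Mn(III). Group 7 minus oxidation state 3 gives a d⁴ configuration. Isothiocyanate is a weak-field ligand for a first-row metal, so the complex is high-spin. The t₂g³e_g¹ (high-spin) configuration has an unevenly filled e_g set; the Jahn–Teller theorem predicts a tetragonal distortion (typically axial elongation) to lift the degeneracy.
[Co(ox)2Br2]^4-: Each oxalate is −2; each bromide is −1; balancing the −4 overall charge requires Co(II). Co sits in group 9, so the d-electron count is 9 − 2 = 7. Bromide and oxalate are weak-field ligands for a first-row metal, so the complex is high-spin. The d⁷ configuration leaves the e_g set evenly filled (or empty) — no strong Jahn–Teller driving force.

[Mn(NCS)6]^3-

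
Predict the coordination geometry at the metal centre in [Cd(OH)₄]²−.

Summing ligand charges against the −2 overall charge gives an oxidation state of +2 for cadmium.
Cd sits in group 12, so the d-electron count is 12 − 2 = 10.
Coordination number: 4.
A d¹⁰ ion has no crystal-field stabilisation preference between square planar and tetrahedral, so four ligands adopt the sterically favoured tetrahedral geometry.

tetrahedral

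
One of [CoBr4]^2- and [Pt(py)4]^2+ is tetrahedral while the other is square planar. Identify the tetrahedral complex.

For [CoBr4]^2-: Each bromide is −1; balancing the −2 overall charge requires Co(II). Co sits in group 9, so the d-electron count is 9 − 2 = 7. For a high-spin 3d d⁷ ion with weak-field ligands the small Δₜ gives little square-planar CFSE advantage, so four ligands adopt the sterically favoured tetrahedral geometry. → tetrahedral.
For [Pt(py)4]^2+: Ligand charges: pyridine is neutral. With an overall charge of +2 the platinum centre must be in the +2 oxidation state. Group 10 minus oxidation state 2 gives a d⁸ configuration. A 5d d⁸ ion has a large crystal-field splitting; square planar leaves the high-energy d_{x²−y²} orbital empty and maximises CFSE. → square planar.

[CoBr4]^2-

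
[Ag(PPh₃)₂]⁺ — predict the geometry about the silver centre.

Ligand charges: triphenylphosphine is neutral. With an overall charge of +1 the silver centre must be in the +1 oxidation state.
Silver is a group-11 element; Ag(I) is therefore d¹⁰.
Coordination number: 2.
A d¹⁰ ion with only two ligands adopts a linear arrangement (sp hybridisation; no CFSE preference).

linear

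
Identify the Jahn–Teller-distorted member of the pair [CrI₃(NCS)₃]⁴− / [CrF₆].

[CrI₃(NCS)₃]⁴−: Summing ligand charges against the −4 overall charge gives an oxidation state of +2 for chromium. Group 6 minus oxidation state 2 gives a d⁴ configuration. Iodide and isothiocyanate are weak-field ligands for a first-row metal, so the complex is high-spin. The t₂g³e_g¹ (high-spin) configuration has an unevenly filled e_g set; the Jahn–Teller theorem predicts a tetragonal distortion (typically axial elongation) to lift the degeneracy.
[CrF₆]: Ligand charges: each fluoride is −1. With an overall charge of 0 the chromium centre must be in the +6 oxidation state. Chromium is a group-6 element; Cr(VI) is therefore d⁰. The d⁰ configuration leaves the e_g set evenly filled (or empty) — no strong Jahn–Teller driving force.

[CrI₃(NCS)₃]⁴−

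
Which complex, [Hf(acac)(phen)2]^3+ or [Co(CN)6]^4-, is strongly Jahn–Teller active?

[Co(CN)6]^4-

[Hf(acac)(phen)2]^3+: Summing ligand charges against the +3 overall charge gives an oxidation state of +4 for hafnium. Group 4 minus oxidation state 4 gives a d⁰ configuration. The d⁰ configuration leaves the e_g set evenly filled (or empty) — no strong Jahn–Teller driving force.
[Co(CN)6]^4-: Ligand charges: each cyanide is −1. With an overall charge of −4 the cobalt centre must be in the +2 oxidation state. Group 9 minus oxidation state 2 gives a d⁷ configuration. Cyanide is a strong-field ligand (high in the spectrochemical series) for a first-row metal, so the complex is low-spin. The t₂g⁶e_g¹ (low-spin) configuration has an unevenly filled e_g set; the Jahn–Teller theorem predicts a tetragonal distortion (typically axial elongation) to lift the degeneracy.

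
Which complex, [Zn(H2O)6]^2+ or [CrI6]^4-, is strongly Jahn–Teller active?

[Zn(H2O)6]^2+: Summing ligand charges against the +2 overall charge gives an oxidation state of +2 for zinc. Group 12 minus oxidation state 2 gives a d¹⁰ configuration. The d¹⁰ configuration leaves the e_g set evenly filled (or empty) — no strong Jahn–Teller driving force.
[CrI6]^4-: Summing ligand charges against the −4 overall charge gives an oxidation state of +2 for chromium. Cr sits in group 6, so the d-electron count is 6 − 2 = 4. Iodide is a weak-field ligand for a first-row metal, so the complex is high-spin. The t₂g³e_g¹ (high-spin) configuration has an unevenly filled e_g set; the Jahn–Teller theorem predicts a tetragonal distortion (typically axial elongation) to lift the degeneracy.

[CrI6]^4-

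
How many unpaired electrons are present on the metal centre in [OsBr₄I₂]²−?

2

Each bromide is −1; each iodide is −1; balancing the −2 overall charge requires Os(IV).
Group 8 minus oxidation state 4 gives a d⁴ configuration.
The spin state decides the count: a 5d ion has a large Δₒ and is invariably low-spin.
An octahedral low-spin d⁴ ion is t₂g⁴e_g⁰, giving 2 unpaired electrons.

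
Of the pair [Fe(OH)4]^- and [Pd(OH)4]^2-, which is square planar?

For [Fe(OH)4]^-: Ligand charges: each hydroxide is −1. With an overall charge of −1 the iron centre must be in the +3 oxidation state. Group 8 minus oxidation state 3 gives a d⁵ configuration. A high-spin d⁵ ion has zero CFSE in either geometry, so four ligands adopt the sterically favoured tetrahedral geometry. → tetrahedral.
For [Pd(OH)4]^2-: Ligand charges: each hydroxide is −1. With an overall charge of −2 the palladium centre must be in the +2 oxidation state. Group 10 minus oxidation state 2 gives a d⁸ configuration. A 4d d⁸ ion has a large crystal-field splitting; square planar leaves the high-energy d_{x²−y²} orbital empty and maximises CFSE. → square planar.

[Pd(OH)4]^2-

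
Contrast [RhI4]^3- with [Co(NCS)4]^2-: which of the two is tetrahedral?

[Co(NCS)4]^2-

For [RhI4]^3-: Ligand charges: each iodide is −1. With an overall charge of −3 the rhodium centre must be in the +1 oxidation state. Group 9 minus oxidation state 1 gives a d⁸ configuration. A 4d d⁸ ion has a large crystal-field splitting; square planar leaves the high-energy d_{x²−y²} orbital empty and maximises CFSE. → square planar.
For [Co(NCS)4]^2-: Each isothiocyanate is −1; balancing the −2 overall charge requires Co(II). Cobalt is a group-9 element; Co(II) is therefore d⁷. For a high-spin 3d d⁷ ion with weak-field ligands the small Δₜ gives little square-planar CFSE advantage, so four ligands adopt the sterically favoured tetrahedral geometry. → tetrahedral.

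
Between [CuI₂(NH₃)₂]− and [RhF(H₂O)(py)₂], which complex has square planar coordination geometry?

[RhF(H₂O)(py)₂]

For [CuI₂(NH₃)₂]−: Summing ligand charges against the −1 overall charge gives an oxidation state of +1 for copper. Group 11 minus oxidation state 1 gives a d¹⁰ configuration. A d¹⁰ ion has no crystal-field stabilisation preference between square planar and tetrahedral, so four ligands adopt the sterically favoured tetrahedral geometry. → tetrahedral.
For [RhF(H₂O)(py)₂]: Each fluoride is −1; water is neutral; pyridine is neutral; balancing the 0 overall charge requires Rh(I). Group 9 minus oxidation state 1 gives a d⁸ configuration. A 4d d⁸ ion has a large crystal-field splitting; square planar leaves the high-energy d_{x²−y²} orbital empty and maximises CFSE. → square planar.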